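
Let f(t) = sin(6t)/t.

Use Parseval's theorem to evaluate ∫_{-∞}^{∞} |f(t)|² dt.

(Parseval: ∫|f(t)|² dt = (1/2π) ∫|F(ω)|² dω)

∫|f(t)|² dt = 6 \pi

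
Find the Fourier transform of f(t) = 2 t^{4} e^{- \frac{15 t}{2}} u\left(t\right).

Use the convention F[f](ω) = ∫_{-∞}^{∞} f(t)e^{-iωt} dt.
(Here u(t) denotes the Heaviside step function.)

F(ω) = \frac{1536}{\left(2 i \omega + 15\right)^{5}}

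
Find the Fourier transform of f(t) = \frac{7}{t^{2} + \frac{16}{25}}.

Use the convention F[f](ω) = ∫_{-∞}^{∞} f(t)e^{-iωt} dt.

F(ω) = \frac{35 \pi e^{- \frac{4 \left|{\omega}\right|}{5}}}{4}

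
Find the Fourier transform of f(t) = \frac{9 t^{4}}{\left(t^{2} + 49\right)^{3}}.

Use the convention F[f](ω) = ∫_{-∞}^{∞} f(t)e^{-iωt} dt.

F(ω) = \frac{9 \pi \left(49 \omega^{2} - 35 \left|{\omega}\right| + 3\right) e^{- 7 \left|{\omega}\right|}}{56}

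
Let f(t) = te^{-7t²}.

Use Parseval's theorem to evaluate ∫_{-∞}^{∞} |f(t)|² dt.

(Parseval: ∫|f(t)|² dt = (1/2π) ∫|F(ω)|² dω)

∫|f(t)|² dt = \frac{\sqrt{14} \sqrt{\pi}}{392}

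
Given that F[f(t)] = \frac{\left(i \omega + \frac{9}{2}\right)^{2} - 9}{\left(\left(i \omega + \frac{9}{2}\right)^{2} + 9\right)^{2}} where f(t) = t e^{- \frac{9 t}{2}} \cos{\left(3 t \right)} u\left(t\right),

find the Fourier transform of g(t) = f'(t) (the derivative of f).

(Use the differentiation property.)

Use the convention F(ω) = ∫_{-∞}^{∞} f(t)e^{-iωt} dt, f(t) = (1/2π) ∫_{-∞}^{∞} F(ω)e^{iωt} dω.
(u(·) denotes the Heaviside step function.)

F[g](ω) = \frac{4 i \omega \left(\left(2 i \omega + 9\right)^{2} - 36\right)}{\left(\left(2 i \omega + 9\right)^{2} + 36\right)^{2}}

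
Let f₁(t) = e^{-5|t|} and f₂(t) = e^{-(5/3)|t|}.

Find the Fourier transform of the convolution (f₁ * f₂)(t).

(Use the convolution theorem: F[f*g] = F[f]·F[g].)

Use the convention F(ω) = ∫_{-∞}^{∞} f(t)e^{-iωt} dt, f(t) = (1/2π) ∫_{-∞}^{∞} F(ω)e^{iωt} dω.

F[f₁*f₂](ω) = \frac{300}{\left(\omega^{2} + 25\right) \left(9 \omega^{2} + 25\right)}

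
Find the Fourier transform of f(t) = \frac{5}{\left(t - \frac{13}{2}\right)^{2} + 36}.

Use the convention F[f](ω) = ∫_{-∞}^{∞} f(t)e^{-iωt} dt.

F(ω) = \frac{5 \pi e^{- \frac{13 i \omega}{2} - 6 \left|{\omega}\right|}}{6}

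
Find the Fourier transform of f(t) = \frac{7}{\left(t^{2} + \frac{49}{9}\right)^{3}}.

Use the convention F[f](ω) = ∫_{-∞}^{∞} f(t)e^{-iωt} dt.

F(ω) = \frac{27 \pi \left(49 \omega^{2} + 63 \left|{\omega}\right| + 27\right) e^{- \frac{7 \left|{\omega}\right|}{3}}}{19208}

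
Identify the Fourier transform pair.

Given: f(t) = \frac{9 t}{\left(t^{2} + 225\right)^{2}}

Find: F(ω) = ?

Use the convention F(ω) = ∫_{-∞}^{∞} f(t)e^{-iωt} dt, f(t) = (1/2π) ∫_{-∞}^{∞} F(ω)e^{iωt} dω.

F(ω) = - \frac{3 i \pi \omega e^{- 15 \left|{\omega}\right|}}{10}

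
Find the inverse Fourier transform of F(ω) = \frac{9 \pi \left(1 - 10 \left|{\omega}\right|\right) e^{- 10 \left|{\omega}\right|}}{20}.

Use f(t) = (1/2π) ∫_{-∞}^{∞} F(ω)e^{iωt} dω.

f(t) = \frac{9 t^{2}}{\left(t^{2} + 100\right)^{2}}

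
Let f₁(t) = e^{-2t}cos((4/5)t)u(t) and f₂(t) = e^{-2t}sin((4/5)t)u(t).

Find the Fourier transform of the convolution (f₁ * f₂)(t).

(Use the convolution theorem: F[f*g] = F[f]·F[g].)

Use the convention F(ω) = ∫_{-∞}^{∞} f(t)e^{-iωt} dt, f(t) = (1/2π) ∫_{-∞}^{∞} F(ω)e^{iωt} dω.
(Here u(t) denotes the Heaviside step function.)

F[f₁*f₂](ω) = \frac{500 \left(i \omega + 2\right)}{\left(25 \left(i \omega + 2\right)^{2} + 16\right)^{2}}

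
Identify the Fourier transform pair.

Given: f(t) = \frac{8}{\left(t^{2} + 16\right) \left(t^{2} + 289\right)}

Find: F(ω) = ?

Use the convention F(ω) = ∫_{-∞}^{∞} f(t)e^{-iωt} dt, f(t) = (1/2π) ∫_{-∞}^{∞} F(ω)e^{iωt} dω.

F(ω) = \frac{2 \pi \left(17 e^{13 \left|{\omega}\right|} - 4\right) e^{- 17 \left|{\omega}\right|}}{4641}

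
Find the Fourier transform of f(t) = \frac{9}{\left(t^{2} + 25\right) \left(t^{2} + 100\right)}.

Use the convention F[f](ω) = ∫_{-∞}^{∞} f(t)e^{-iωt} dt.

F(ω) = \frac{3 \pi \left(2 e^{5 \left|{\omega}\right|} - 1\right) e^{- 10 \left|{\omega}\right|}}{250}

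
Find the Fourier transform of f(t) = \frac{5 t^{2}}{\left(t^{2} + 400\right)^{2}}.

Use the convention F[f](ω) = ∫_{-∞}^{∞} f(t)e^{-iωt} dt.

F(ω) = \frac{\pi \left(1 - 20 \left|{\omega}\right|\right) e^{- 20 \left|{\omega}\right|}}{8}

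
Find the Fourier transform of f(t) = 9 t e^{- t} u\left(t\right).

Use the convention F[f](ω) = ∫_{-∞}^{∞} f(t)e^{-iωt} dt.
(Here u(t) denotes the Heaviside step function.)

F(ω) = \frac{9}{\left(i \omega + 1\right)^{2}}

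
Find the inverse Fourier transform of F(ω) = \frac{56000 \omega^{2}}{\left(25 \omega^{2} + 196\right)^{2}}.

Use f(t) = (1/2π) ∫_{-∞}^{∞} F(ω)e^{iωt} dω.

f(t) = 8 \left(1 - \frac{14 \left|{t}\right|}{5}\right) e^{- \frac{14 \left|{t}\right|}{5}}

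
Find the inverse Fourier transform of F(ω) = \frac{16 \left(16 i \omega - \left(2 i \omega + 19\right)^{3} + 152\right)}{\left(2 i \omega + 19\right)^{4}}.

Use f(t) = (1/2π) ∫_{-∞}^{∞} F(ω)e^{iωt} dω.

f(t) = 8 \left(t^{2} - 1\right) e^{- \frac{19 t}{2}} u\left(t\right)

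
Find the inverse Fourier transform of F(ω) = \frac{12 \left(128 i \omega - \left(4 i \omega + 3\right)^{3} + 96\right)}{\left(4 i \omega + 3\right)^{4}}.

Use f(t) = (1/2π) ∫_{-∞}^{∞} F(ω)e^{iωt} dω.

f(t) = 3 \left(t^{2} - 1\right) e^{- \frac{3 t}{4}} u\left(t\right)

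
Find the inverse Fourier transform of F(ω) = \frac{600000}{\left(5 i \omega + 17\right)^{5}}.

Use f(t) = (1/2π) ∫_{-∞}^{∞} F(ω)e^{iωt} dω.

f(t) = 8 t^{4} e^{- \frac{17 t}{5}} u\left(t\right)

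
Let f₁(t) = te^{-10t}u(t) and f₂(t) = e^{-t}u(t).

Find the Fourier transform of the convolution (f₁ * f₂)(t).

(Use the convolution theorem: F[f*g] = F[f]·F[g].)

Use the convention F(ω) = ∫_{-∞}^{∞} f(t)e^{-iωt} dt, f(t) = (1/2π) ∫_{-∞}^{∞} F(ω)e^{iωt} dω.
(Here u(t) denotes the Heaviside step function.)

F[f₁*f₂](ω) = \frac{1}{\left(i \omega + 1\right) \left(i \omega + 10\right)^{2}}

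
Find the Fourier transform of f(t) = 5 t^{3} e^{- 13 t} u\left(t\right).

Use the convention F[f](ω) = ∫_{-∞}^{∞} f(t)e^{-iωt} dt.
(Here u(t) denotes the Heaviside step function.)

F(ω) = \frac{30}{\left(i \omega + 13\right)^{4}}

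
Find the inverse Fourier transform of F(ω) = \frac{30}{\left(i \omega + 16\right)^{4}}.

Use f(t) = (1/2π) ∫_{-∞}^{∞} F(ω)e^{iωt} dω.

f(t) = 5 t^{3} e^{- 16 t} u\left(t\right)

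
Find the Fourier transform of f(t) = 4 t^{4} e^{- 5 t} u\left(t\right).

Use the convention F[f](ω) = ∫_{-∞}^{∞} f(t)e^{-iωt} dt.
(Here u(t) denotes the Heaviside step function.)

F(ω) = \frac{96}{\left(i \omega + 5\right)^{5}}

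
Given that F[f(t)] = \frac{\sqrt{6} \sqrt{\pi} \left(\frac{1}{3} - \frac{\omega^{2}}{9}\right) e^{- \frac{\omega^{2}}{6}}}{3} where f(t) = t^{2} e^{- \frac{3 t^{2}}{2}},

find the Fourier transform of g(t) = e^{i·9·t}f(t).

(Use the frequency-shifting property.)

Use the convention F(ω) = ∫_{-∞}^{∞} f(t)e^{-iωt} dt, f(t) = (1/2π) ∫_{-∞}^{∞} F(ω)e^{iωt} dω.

F[g](ω) = \frac{\sqrt{6} \sqrt{\pi} \left(3 - \left(\omega - 9\right)^{2}\right) e^{- \frac{\left(\omega - 9\right)^{2}}{6}}}{27}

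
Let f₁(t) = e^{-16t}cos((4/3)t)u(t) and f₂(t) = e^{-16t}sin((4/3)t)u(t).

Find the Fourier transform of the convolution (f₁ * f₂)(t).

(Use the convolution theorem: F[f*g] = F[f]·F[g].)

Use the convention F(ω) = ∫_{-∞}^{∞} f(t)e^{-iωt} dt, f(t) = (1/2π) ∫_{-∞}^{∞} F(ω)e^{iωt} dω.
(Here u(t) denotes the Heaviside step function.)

F[f₁*f₂](ω) = \frac{108 \left(i \omega + 16\right)}{\left(9 \left(i \omega + 16\right)^{2} + 16\right)^{2}}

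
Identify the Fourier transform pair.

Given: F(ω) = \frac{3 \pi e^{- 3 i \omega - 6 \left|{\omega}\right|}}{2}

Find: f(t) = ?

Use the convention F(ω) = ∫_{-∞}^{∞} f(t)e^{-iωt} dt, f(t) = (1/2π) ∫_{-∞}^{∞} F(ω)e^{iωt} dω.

f(t) = \frac{9}{\left(t - 3\right)^{2} + 36}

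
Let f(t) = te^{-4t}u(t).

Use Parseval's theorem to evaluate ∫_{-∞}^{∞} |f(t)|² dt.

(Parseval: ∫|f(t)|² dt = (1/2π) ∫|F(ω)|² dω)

∫|f(t)|² dt = \frac{1}{256}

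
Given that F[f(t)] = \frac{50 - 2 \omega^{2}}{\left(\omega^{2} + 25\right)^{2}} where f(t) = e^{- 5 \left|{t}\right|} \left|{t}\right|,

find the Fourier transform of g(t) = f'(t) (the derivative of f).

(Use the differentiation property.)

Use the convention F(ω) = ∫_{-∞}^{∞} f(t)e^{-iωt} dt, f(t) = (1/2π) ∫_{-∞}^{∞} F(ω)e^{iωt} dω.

F[g](ω) = - \frac{2 i \omega \left(\omega^{2} - 25\right)}{\left(\omega^{2} + 25\right)^{2}}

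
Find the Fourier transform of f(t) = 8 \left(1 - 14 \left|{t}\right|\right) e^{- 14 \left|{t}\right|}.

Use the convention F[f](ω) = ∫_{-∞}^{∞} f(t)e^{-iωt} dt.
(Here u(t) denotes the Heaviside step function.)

F(ω) = \frac{448 \omega^{2}}{\left(\omega^{2} + 196\right)^{2}}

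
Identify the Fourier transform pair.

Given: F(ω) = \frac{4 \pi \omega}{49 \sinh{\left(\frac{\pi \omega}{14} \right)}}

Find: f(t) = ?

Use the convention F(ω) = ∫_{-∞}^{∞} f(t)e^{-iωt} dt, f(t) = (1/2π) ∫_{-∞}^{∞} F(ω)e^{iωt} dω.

f(t) = \frac{4}{\cosh^{2}{\left(7 t \right)}}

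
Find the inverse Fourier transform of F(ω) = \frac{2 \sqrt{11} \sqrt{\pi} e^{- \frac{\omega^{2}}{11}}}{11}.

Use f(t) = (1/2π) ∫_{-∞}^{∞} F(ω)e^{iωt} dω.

f(t) = e^{- \frac{11 t^{2}}{4}}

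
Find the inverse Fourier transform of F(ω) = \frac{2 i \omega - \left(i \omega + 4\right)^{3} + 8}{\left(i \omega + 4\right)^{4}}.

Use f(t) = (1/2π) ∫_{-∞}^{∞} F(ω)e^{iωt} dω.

f(t) = \left(t^{2} - 1\right) e^{- 4 t} u\left(t\right)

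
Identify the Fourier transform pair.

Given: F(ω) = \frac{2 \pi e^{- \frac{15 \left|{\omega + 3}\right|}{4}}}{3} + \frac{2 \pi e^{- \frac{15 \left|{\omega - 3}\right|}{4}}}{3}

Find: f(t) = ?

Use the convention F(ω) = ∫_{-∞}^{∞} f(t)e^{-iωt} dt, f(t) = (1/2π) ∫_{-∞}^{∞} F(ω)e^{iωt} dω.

f(t) = \frac{5 \cos{\left(3 t \right)}}{t^{2} + \frac{225}{16}}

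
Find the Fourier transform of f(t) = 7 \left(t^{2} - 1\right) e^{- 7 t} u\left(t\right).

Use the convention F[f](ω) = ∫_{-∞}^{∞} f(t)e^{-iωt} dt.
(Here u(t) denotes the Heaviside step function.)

F(ω) = \frac{7 \left(2 i \omega - \left(i \omega + 7\right)^{3} + 14\right)}{\left(i \omega + 7\right)^{4}}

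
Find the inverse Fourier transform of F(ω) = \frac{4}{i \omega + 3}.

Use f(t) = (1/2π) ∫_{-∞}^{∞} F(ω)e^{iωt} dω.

f(t) = 4 e^{- 3 t} u\left(t\right)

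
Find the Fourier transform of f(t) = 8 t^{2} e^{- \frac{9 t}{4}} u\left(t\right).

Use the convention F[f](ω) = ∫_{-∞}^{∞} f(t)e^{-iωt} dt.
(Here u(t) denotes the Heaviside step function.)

F(ω) = \frac{1024}{\left(4 i \omega + 9\right)^{3}}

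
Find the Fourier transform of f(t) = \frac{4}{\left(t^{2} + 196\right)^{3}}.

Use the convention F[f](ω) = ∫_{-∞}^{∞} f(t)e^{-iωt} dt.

F(ω) = \frac{\pi \left(196 \omega^{2} + 42 \left|{\omega}\right| + 3\right) e^{- 14 \left|{\omega}\right|}}{1075648}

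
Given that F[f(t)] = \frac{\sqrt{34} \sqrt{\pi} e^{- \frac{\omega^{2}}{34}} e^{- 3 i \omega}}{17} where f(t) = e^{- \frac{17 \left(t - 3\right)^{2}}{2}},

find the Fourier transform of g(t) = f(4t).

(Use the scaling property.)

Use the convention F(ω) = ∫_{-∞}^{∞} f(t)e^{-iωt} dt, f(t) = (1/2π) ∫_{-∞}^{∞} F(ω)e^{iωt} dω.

F[g](ω) = \frac{\sqrt{34} \sqrt{\pi} e^{- \frac{\omega \left(\omega + 408 i\right)}{544}}}{68}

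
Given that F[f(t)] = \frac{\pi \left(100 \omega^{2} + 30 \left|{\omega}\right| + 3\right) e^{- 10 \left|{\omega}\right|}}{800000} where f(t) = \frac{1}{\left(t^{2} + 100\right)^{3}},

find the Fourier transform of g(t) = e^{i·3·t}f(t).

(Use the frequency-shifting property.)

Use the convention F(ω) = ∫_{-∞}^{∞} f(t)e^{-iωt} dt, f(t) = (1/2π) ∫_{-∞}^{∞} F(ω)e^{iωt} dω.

F[g](ω) = \frac{\pi \left(100 \left(\omega - 3\right)^{2} + 30 \left|{\omega - 3}\right| + 3\right) e^{- 10 \left|{\omega - 3}\right|}}{800000}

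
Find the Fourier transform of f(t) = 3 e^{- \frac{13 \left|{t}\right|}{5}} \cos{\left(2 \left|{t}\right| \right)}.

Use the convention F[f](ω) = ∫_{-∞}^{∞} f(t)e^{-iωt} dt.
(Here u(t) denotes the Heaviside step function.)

F(ω) = \frac{390 \left(25 \omega^{2} + 269\right)}{625 \omega^{4} + 3450 \omega^{2} + 72361}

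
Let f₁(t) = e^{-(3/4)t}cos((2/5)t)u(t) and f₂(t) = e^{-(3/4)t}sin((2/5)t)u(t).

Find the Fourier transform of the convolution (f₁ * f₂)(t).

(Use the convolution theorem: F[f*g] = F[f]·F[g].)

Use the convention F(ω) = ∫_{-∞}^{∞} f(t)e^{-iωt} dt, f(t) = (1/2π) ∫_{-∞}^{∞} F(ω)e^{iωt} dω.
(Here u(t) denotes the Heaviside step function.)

F[f₁*f₂](ω) = \frac{16000 \left(4 i \omega + 3\right)}{\left(25 \left(4 i \omega + 3\right)^{2} + 64\right)^{2}}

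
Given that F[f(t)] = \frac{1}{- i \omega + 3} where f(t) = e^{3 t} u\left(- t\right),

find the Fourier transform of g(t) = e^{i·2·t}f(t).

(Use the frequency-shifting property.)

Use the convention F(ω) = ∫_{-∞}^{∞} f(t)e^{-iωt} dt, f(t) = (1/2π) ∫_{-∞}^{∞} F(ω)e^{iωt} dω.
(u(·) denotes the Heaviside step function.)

F[g](ω) = \frac{i}{\omega - 2 + 3 i}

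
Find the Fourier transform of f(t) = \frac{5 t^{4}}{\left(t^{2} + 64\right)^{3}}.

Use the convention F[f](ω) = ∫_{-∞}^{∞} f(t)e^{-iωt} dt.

F(ω) = \frac{5 \pi \left(64 \omega^{2} - 40 \left|{\omega}\right| + 3\right) e^{- 8 \left|{\omega}\right|}}{64}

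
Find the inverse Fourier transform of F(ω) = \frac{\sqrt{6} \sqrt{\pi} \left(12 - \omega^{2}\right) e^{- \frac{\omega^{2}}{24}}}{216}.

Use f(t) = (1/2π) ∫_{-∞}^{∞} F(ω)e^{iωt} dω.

f(t) = 4 t^{2} e^{- 6 t^{2}}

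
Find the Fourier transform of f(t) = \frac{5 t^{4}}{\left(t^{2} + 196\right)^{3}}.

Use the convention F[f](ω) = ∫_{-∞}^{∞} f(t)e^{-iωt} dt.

F(ω) = \frac{5 \pi \left(196 \omega^{2} - 70 \left|{\omega}\right| + 3\right) e^{- 14 \left|{\omega}\right|}}{112}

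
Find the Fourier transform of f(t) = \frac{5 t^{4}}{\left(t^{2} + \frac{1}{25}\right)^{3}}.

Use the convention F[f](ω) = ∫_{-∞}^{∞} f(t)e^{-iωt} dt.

F(ω) = \frac{\pi \left(\omega^{2} - 25 \left|{\omega}\right| + 75\right) e^{- \frac{\left|{\omega}\right|}{5}}}{8}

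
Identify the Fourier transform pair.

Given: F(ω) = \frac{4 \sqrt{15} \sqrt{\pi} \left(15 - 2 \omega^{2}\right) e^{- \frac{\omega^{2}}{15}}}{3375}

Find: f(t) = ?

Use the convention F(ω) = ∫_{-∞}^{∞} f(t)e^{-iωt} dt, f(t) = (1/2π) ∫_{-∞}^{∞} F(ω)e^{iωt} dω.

f(t) = t^{2} e^{- \frac{15 t^{2}}{4}}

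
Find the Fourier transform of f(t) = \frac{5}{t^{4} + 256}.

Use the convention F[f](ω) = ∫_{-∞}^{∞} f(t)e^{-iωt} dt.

F(ω) = \frac{5 \pi e^{- 2 \sqrt{2} \left|{\omega}\right|} \sin{\left(2 \sqrt{2} \left|{\omega}\right| + \frac{\pi}{4} \right)}}{64}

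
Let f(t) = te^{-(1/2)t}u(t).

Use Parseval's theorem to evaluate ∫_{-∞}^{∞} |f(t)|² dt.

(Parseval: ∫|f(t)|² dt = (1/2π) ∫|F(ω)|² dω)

∫|f(t)|² dt = 2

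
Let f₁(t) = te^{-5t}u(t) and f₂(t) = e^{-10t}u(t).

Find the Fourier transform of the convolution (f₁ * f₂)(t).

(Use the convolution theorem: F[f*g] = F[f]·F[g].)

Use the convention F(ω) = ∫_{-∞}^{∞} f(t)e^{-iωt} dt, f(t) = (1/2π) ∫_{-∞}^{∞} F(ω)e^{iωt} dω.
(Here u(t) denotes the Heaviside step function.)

F[f₁*f₂](ω) = \frac{1}{\left(i \omega + 5\right)^{2} \left(i \omega + 10\right)}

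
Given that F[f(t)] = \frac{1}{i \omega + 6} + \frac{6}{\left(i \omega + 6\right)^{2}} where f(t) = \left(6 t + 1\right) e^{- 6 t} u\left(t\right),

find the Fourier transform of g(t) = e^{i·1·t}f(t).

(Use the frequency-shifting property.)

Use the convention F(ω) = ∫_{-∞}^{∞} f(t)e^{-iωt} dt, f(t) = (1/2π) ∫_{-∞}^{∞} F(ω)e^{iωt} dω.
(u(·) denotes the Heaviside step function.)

F[g](ω) = \frac{- i \omega - 12 + i}{\omega^{2} + \omega \left(-2 - 12 i\right) - 35 + 12 i}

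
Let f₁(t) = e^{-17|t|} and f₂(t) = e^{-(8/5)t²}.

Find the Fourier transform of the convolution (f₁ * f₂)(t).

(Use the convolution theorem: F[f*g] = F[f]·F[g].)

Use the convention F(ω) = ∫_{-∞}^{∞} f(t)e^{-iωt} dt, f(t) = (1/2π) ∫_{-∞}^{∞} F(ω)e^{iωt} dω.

F[f₁*f₂](ω) = \frac{17 \sqrt{10} \sqrt{\pi} e^{- \frac{5 \omega^{2}}{32}}}{2 \left(\omega^{2} + 289\right)}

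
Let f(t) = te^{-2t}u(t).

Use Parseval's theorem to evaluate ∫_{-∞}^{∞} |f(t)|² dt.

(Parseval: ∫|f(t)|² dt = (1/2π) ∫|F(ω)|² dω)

∫|f(t)|² dt = \frac{1}{32}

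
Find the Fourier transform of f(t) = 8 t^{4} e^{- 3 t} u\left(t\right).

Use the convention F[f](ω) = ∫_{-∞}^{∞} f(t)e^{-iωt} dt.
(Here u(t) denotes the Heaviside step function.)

F(ω) = \frac{192}{\left(i \omega + 3\right)^{5}}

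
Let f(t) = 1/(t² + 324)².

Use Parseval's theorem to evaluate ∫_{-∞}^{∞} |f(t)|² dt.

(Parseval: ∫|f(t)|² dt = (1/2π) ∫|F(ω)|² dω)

∫|f(t)|² dt = \frac{5 \pi}{9795520512}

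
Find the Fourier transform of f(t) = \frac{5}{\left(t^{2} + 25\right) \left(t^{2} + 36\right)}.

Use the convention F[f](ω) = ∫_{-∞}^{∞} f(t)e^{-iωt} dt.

F(ω) = \frac{\pi \left(6 e^{\left|{\omega}\right|} - 5\right) e^{- 6 \left|{\omega}\right|}}{66}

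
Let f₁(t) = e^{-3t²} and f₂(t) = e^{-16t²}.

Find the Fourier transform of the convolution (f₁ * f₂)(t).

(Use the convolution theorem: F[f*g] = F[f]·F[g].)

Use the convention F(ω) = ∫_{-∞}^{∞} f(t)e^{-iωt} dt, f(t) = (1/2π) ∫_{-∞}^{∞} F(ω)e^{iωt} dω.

F[f₁*f₂](ω) = \frac{\sqrt{3} \pi e^{- \frac{19 \omega^{2}}{192}}}{12}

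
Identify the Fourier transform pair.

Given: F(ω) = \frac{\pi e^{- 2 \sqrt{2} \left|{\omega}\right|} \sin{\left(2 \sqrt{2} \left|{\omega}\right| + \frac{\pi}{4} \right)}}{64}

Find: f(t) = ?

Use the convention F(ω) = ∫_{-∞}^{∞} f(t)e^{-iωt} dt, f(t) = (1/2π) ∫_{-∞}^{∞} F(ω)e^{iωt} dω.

f(t) = \frac{1}{t^{4} + 256}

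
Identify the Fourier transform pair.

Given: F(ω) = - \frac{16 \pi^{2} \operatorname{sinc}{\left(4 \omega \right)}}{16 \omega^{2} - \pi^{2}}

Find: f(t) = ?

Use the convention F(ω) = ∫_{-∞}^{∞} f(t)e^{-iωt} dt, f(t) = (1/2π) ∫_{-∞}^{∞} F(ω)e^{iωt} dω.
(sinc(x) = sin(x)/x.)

f(t) = 4 \left(\begin{cases} \frac{\cos{\left(\frac{\pi t}{4} \right)}}{2} + \frac{1}{2} & \text{for}\: \left|{t}\right| < 4 \\0 & \text{otherwise} \end{cases}\right)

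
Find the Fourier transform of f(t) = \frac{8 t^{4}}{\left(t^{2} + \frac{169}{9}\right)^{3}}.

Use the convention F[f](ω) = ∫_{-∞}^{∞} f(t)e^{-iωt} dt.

F(ω) = \frac{\pi \left(169 \omega^{2} - 195 \left|{\omega}\right| + 27\right) e^{- \frac{13 \left|{\omega}\right|}{3}}}{39}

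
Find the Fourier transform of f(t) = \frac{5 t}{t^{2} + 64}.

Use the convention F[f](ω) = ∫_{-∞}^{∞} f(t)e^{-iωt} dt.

F(ω) = - 5 i \pi e^{- 8 \left|{\omega}\right|} \operatorname{sign}{\left(\omega \right)}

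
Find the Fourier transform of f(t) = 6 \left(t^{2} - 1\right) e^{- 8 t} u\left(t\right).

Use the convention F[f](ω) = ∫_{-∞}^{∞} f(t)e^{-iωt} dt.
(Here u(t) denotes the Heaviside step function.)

F(ω) = \frac{6 \left(2 i \omega - \left(i \omega + 8\right)^{3} + 16\right)}{\left(i \omega + 8\right)^{4}}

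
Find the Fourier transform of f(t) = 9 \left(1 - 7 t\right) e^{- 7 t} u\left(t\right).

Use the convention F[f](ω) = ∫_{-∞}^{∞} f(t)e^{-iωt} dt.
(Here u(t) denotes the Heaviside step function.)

F(ω) = \frac{9 i \omega}{- \omega^{2} + 14 i \omega + 49}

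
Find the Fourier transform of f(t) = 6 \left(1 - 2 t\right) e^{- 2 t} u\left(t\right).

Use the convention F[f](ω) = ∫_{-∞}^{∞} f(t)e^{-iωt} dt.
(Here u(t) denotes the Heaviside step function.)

F(ω) = \frac{6 i \omega}{- \omega^{2} + 4 i \omega + 4}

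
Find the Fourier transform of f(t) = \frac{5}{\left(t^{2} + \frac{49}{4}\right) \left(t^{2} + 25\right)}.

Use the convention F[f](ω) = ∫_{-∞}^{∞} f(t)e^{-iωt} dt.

F(ω) = - \frac{4 \pi e^{- 5 \left|{\omega}\right|}}{51} + \frac{40 \pi e^{- \frac{7 \left|{\omega}\right|}{2}}}{357}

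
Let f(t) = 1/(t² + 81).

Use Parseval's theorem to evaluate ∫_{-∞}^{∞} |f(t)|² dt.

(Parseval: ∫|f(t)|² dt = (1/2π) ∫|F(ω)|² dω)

∫|f(t)|² dt = \frac{\pi}{1458}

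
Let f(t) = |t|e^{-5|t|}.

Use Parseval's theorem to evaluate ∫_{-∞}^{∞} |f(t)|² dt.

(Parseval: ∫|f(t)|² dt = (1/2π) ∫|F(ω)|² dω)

∫|f(t)|² dt = \frac{1}{250}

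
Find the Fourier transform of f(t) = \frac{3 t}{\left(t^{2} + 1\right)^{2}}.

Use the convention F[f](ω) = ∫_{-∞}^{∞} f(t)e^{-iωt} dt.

F(ω) = - \frac{3 i \pi \omega e^{- \left|{\omega}\right|}}{2}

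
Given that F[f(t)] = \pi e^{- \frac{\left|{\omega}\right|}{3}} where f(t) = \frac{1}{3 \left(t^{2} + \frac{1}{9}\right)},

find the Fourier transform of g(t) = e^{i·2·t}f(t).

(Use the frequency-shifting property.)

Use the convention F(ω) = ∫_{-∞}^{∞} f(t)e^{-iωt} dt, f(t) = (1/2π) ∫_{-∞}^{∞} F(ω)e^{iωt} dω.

F[g](ω) = \pi e^{- \frac{\left|{\omega - 2}\right|}{3}}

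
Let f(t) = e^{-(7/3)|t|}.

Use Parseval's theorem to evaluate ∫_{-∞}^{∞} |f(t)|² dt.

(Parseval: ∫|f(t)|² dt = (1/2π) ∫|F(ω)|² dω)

∫|f(t)|² dt = \frac{3}{7}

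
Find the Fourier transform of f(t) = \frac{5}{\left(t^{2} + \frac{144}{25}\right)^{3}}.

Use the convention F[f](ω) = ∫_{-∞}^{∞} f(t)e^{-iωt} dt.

F(ω) = \frac{625 \pi \left(48 \omega^{2} + 60 \left|{\omega}\right| + 25\right) e^{- \frac{12 \left|{\omega}\right|}{5}}}{663552}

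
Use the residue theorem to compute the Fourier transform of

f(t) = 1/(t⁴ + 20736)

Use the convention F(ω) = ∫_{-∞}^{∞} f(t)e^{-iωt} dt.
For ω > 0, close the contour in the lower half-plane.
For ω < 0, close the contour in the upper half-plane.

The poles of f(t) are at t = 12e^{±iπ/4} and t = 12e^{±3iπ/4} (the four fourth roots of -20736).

Let g(z) = f(z)e^{-iωz}; for large |z| the factor e^{-iωz} decays in the lower half-plane when ω > 0 and in the upper half-plane when ω < 0.

Case ω > 0 (lower half-plane, clockwise contour ⇒ F(ω) = -2πi·ΣRes):
  Res_{z = - 6 \sqrt{2} - 6 \sqrt{2} i} g(z) = \frac{\sqrt{2} i \left(1 - i\right) e^{6 \sqrt{2} \omega \left(-1 + i\right)}}{13824}
  Res_{z = 6 \sqrt{2} - 6 \sqrt{2} i} g(z) = \frac{\sqrt{2} i \left(1 + i\right) e^{- 6 \sqrt{2} \omega \left(1 + i\right)}}{13824}
  F(ω) = -2πi·ΣRes = \frac{\sqrt{2} \pi \left(1 - i\right) \left(e^{12 \sqrt{2} i \omega} + i\right) e^{- 6 \sqrt{2} \omega \left(1 + i\right)}}{6912} = \frac{\pi e^{- 6 \sqrt{2} \omega} \sin{\left(6 \sqrt{2} \omega + \frac{\pi}{4} \right)}}{1728}

Case ω < 0 (upper half-plane, counterclockwise contour ⇒ F(ω) = +2πi·ΣRes):
  Res_{z = 6 \sqrt{2} + 6 \sqrt{2} i} g(z) = \frac{\sqrt{2} i \left(-1 + i\right) e^{6 \sqrt{2} \omega \left(1 - i\right)}}{13824}
  Res_{z = - 6 \sqrt{2} + 6 \sqrt{2} i} g(z) = \frac{\sqrt{2} \left(1 - i\right) e^{6 \sqrt{2} \omega \left(1 + i\right)}}{13824}
  F(ω) = 2πi·ΣRes = - \frac{\sqrt{2} i \pi \left(i \left(1 - i\right) e^{6 \sqrt{2} \omega \left(1 - i\right)} - \left(1 - i\right) e^{6 \sqrt{2} \omega \left(1 + i\right)}\right)}{6912} = \frac{\pi e^{6 \sqrt{2} \omega} \cos{\left(6 \sqrt{2} \omega + \frac{\pi}{4} \right)}}{1728}

Both cases combine into a single formula in |ω|:

F(ω) = \frac{\pi e^{- 6 \sqrt{2} \left|{\omega}\right|} \sin{\left(6 \sqrt{2} \left|{\omega}\right| + \frac{\pi}{4} \right)}}{1728}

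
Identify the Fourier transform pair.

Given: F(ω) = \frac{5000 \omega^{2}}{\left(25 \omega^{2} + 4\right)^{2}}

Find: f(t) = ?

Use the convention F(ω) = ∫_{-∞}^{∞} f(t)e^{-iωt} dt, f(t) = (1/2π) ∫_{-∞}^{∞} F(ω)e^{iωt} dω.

f(t) = 5 \left(1 - \frac{2 \left|{t}\right|}{5}\right) e^{- \frac{2 \left|{t}\right|}{5}}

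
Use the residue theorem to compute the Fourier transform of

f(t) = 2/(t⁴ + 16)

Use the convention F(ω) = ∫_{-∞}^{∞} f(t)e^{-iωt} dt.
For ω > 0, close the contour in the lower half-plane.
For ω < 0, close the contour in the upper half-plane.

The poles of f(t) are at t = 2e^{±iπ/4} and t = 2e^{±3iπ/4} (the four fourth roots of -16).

Let g(z) = f(z)e^{-iωz}; for large |z| the factor e^{-iωz} decays in the lower half-plane when ω > 0 and in the upper half-plane when ω < 0.

Case ω > 0 (lower half-plane, clockwise contour ⇒ F(ω) = -2πi·ΣRes):
  Res_{z = - \sqrt{2} - \sqrt{2} i} g(z) = \frac{\sqrt{2} i \left(1 - i\right) e^{\sqrt{2} \omega \left(-1 + i\right)}}{32}
  Res_{z = \sqrt{2} - \sqrt{2} i} g(z) = \frac{\sqrt{2} i \left(1 + i\right) e^{- \sqrt{2} \omega \left(1 + i\right)}}{32}
  F(ω) = -2πi·ΣRes = \frac{\sqrt{2} \pi \left(1 - i\right) \left(e^{2 \sqrt{2} i \omega} + i\right) e^{- \sqrt{2} \omega \left(1 + i\right)}}{16} = \frac{\pi e^{- \sqrt{2} \omega} \sin{\left(\sqrt{2} \omega + \frac{\pi}{4} \right)}}{4}

Case ω < 0 (upper half-plane, counterclockwise contour ⇒ F(ω) = +2πi·ΣRes):
  Res_{z = \sqrt{2} + \sqrt{2} i} g(z) = \frac{\sqrt{2} i \left(-1 + i\right) e^{\sqrt{2} \omega \left(1 - i\right)}}{32}
  Res_{z = - \sqrt{2} + \sqrt{2} i} g(z) = \frac{\sqrt{2} \left(1 - i\right) e^{\sqrt{2} \omega \left(1 + i\right)}}{32}
  F(ω) = 2πi·ΣRes = - \frac{\sqrt{2} i \pi \left(i \left(1 - i\right) e^{\sqrt{2} \omega \left(1 - i\right)} - \left(1 - i\right) e^{\sqrt{2} \omega \left(1 + i\right)}\right)}{16} = \frac{\pi e^{\sqrt{2} \omega} \cos{\left(\sqrt{2} \omega + \frac{\pi}{4} \right)}}{4}

Both cases combine into a single formula in |ω|:

F(ω) = \frac{\pi e^{- \sqrt{2} \left|{\omega}\right|} \sin{\left(\sqrt{2} \left|{\omega}\right| + \frac{\pi}{4} \right)}}{4}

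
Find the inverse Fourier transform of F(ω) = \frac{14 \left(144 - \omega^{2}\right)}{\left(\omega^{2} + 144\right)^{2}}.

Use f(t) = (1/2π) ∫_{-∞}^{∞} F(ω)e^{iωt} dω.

f(t) = 7 e^{- 12 \left|{t}\right|} \left|{t}\right|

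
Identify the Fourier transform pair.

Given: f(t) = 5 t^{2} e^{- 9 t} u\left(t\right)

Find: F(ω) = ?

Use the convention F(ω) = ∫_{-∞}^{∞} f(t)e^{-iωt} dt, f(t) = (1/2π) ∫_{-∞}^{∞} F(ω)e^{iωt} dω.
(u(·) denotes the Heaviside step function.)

F(ω) = \frac{10}{\left(i \omega + 9\right)^{3}}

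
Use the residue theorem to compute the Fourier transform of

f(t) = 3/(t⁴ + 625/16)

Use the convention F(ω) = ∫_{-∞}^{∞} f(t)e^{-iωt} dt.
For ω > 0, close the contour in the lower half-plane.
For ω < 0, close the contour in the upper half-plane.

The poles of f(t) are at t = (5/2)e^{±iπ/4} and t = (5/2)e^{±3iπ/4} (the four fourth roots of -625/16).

Let g(z) = f(z)e^{-iωz}; for large |z| the factor e^{-iωz} decays in the lower half-plane when ω > 0 and in the upper half-plane when ω < 0.

Case ω > 0 (lower half-plane, clockwise contour ⇒ F(ω) = -2πi·ΣRes):
  Res_{z = - \frac{5 \sqrt{2}}{4} - \frac{5 \sqrt{2} i}{4}} g(z) = \frac{3 \sqrt{2} \left(1 + i\right) e^{\frac{5 \sqrt{2} \omega \left(-1 + i\right)}{4}}}{125}
  Res_{z = \frac{5 \sqrt{2}}{4} - \frac{5 \sqrt{2} i}{4}} g(z) = \frac{3 \sqrt{2} \left(-1 + i\right) e^{- \frac{5 \sqrt{2} \omega \left(1 + i\right)}{4}}}{125}
  F(ω) = -2πi·ΣRes = \frac{6 \sqrt{2} \pi \left(\left(1 - i\right) e^{\frac{5 \sqrt{2} i \omega}{2}} + 1 + i\right) e^{- \frac{5 \sqrt{2} \omega \left(1 + i\right)}{4}}}{125} = \frac{24 \pi e^{- \frac{5 \sqrt{2} \omega}{4}} \sin{\left(\frac{5 \sqrt{2} \omega}{4} + \frac{\pi}{4} \right)}}{125}

Case ω < 0 (upper half-plane, counterclockwise contour ⇒ F(ω) = +2πi·ΣRes):
  Res_{z = \frac{5 \sqrt{2}}{4} + \frac{5 \sqrt{2} i}{4}} g(z) = - \frac{3 \sqrt{2} \left(1 + i\right) e^{\frac{5 \sqrt{2} \omega \left(1 - i\right)}{4}}}{125}
  Res_{z = - \frac{5 \sqrt{2}}{4} + \frac{5 \sqrt{2} i}{4}} g(z) = \frac{3 \sqrt{2} \left(1 - i\right) e^{\frac{5 \sqrt{2} \omega \left(1 + i\right)}{4}}}{125}
  F(ω) = 2πi·ΣRes = - \frac{6 \sqrt{2} i \pi \left(\left(1 + i\right) e^{\frac{5 \sqrt{2} \omega \left(1 - i\right)}{4}} - \left(1 - i\right) e^{\frac{5 \sqrt{2} \omega \left(1 + i\right)}{4}}\right)}{125} = \frac{24 \pi e^{\frac{5 \sqrt{2} \omega}{4}} \cos{\left(\frac{5 \sqrt{2} \omega}{4} + \frac{\pi}{4} \right)}}{125}

Both cases combine into a single formula in |ω|:

F(ω) = \frac{24 \pi e^{- \frac{5 \sqrt{2} \left|{\omega}\right|}{4}} \sin{\left(\frac{5 \sqrt{2} \left|{\omega}\right|}{4} + \frac{\pi}{4} \right)}}{125}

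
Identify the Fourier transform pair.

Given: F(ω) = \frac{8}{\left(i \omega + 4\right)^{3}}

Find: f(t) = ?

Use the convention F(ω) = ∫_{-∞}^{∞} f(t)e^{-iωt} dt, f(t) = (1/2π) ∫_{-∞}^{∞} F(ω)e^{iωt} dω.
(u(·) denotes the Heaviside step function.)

f(t) = 4 t^{2} e^{- 4 t} u\left(t\right)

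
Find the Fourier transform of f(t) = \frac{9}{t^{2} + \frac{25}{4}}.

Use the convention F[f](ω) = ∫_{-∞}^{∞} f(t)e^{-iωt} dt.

F(ω) = \frac{18 \pi e^{- \frac{5 \left|{\omega}\right|}{2}}}{5}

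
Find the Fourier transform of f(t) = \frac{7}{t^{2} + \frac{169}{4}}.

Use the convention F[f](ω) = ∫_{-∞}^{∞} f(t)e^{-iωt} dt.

F(ω) = \frac{14 \pi e^{- \frac{13 \left|{\omega}\right|}{2}}}{13}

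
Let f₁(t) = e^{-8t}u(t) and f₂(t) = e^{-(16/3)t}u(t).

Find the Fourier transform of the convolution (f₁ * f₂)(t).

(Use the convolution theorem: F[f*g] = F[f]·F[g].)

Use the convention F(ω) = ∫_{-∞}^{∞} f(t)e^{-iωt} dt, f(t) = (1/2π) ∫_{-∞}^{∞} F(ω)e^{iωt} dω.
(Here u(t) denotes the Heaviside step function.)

F[f₁*f₂](ω) = \frac{3}{\left(i \omega + 8\right) \left(3 i \omega + 16\right)}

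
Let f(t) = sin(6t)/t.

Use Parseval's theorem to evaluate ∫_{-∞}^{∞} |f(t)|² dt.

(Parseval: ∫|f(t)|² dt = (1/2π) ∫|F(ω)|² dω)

∫|f(t)|² dt = 6 \pi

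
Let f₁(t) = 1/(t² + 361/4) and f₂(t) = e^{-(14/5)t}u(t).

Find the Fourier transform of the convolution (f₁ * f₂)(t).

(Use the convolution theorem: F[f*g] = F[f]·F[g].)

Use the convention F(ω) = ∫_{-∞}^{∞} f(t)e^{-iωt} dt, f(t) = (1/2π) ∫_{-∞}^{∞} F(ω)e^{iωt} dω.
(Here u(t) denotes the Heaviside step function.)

F[f₁*f₂](ω) = \frac{10 \pi e^{- \frac{19 \left|{\omega}\right|}{2}}}{19 \left(5 i \omega + 14\right)}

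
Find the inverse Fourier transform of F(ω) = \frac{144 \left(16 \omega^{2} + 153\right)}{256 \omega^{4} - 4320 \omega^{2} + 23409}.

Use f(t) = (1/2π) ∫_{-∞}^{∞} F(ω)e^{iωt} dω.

f(t) = 6 e^{- \frac{3 \left|{t}\right|}{4}} \cos{\left(3 \left|{t}\right| \right)}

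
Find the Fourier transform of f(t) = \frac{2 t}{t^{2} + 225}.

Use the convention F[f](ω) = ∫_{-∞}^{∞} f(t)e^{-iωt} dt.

F(ω) = - 2 i \pi e^{- 15 \left|{\omega}\right|} \operatorname{sign}{\left(\omega \right)}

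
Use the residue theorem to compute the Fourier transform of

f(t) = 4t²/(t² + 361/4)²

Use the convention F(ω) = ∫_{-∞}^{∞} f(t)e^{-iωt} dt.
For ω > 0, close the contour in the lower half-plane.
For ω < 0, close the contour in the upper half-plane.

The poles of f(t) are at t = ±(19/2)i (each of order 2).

Let g(z) = f(z)e^{-iωz}; for large |z| the factor e^{-iωz} decays in the lower half-plane when ω > 0 and in the upper half-plane when ω < 0.

Case ω > 0 (lower half-plane, clockwise contour ⇒ F(ω) = -2πi·ΣRes):
  Res_{z = - \frac{19 i}{2}} g(z) = i \left(\frac{2}{19} - \omega\right) e^{- \frac{19 \omega}{2}} (pole of order 2)
  F(ω) = -2πi·ΣRes = \frac{2 \pi \left(2 - 19 \omega\right) e^{- \frac{19 \omega}{2}}}{19}

Case ω < 0 (upper half-plane, counterclockwise contour ⇒ F(ω) = +2πi·ΣRes):
  Res_{z = \frac{19 i}{2}} g(z) = i \left(- \omega - \frac{2}{19}\right) e^{\frac{19 \omega}{2}} (pole of order 2)
  F(ω) = 2πi·ΣRes = \frac{2 \pi \left(19 \omega + 2\right) e^{\frac{19 \omega}{2}}}{19}

Both cases combine into a single formula in |ω|:

F(ω) = \frac{2 \pi \left(2 - 19 \left|{\omega}\right|\right) e^{- \frac{19 \left|{\omega}\right|}{2}}}{19}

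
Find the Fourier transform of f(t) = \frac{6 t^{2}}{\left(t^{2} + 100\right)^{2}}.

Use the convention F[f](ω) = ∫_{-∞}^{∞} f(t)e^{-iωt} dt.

F(ω) = \frac{3 \pi \left(1 - 10 \left|{\omega}\right|\right) e^{- 10 \left|{\omega}\right|}}{10}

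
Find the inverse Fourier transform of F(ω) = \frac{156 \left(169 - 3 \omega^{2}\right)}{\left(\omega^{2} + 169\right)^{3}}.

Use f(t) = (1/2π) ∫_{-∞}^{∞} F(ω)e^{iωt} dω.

f(t) = 3 t^{2} e^{- 13 \left|{t}\right|}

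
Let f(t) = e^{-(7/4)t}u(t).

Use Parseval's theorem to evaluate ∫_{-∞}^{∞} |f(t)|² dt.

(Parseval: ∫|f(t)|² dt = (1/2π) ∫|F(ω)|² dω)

∫|f(t)|² dt = \frac{2}{7}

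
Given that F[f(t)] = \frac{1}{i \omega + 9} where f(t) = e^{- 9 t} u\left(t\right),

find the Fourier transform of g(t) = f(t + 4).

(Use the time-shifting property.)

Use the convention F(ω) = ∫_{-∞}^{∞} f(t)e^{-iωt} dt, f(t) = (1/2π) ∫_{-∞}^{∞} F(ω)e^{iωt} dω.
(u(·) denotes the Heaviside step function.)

F[g](ω) = \frac{e^{4 i \omega}}{i \omega + 9}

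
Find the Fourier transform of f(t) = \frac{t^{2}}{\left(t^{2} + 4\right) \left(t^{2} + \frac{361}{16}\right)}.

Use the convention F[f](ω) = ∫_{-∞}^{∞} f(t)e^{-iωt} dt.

F(ω) = - \frac{32 \pi e^{- 2 \left|{\omega}\right|}}{297} + \frac{76 \pi e^{- \frac{19 \left|{\omega}\right|}{4}}}{297}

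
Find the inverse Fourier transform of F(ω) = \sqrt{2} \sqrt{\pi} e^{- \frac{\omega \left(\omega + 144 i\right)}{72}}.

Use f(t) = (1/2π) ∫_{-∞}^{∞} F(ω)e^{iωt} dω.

f(t) = 6 e^{- 18 \left(t - 2\right)^{2}}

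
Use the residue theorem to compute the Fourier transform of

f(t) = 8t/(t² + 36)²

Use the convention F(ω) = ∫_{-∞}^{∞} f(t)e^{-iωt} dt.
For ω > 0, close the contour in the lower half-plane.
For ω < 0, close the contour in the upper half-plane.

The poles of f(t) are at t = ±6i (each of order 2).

Let g(z) = f(z)e^{-iωz}; for large |z| the factor e^{-iωz} decays in the lower half-plane when ω > 0 and in the upper half-plane when ω < 0.

Case ω > 0 (lower half-plane, clockwise contour ⇒ F(ω) = -2πi·ΣRes):
  Res_{z = - 6 i} g(z) = \frac{\omega e^{- 6 \omega}}{3} (pole of order 2)
  F(ω) = -2πi·ΣRes = - \frac{2 i \pi \omega e^{- 6 \omega}}{3}

Case ω < 0 (upper half-plane, counterclockwise contour ⇒ F(ω) = +2πi·ΣRes):
  Res_{z = 6 i} g(z) = - \frac{\omega e^{6 \omega}}{3} (pole of order 2)
  F(ω) = 2πi·ΣRes = - \frac{2 i \pi \omega e^{6 \omega}}{3}

Both cases combine into a single formula in |ω|:

F(ω) = - \frac{2 i \pi \omega e^{- 6 \left|{\omega}\right|}}{3}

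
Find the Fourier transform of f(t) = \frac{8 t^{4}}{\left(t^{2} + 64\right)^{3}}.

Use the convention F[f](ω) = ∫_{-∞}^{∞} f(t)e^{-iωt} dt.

F(ω) = \frac{\pi \left(64 \omega^{2} - 40 \left|{\omega}\right| + 3\right) e^{- 8 \left|{\omega}\right|}}{8}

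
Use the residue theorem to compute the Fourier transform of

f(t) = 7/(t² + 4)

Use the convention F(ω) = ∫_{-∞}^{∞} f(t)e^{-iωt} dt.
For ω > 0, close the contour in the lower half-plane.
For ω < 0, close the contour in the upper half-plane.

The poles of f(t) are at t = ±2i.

Let g(z) = f(z)e^{-iωz}; for large |z| the factor e^{-iωz} decays in the lower half-plane when ω > 0 and in the upper half-plane when ω < 0.

Case ω > 0 (lower half-plane, clockwise contour ⇒ F(ω) = -2πi·ΣRes):
  Res_{z = - 2 i} g(z) = \frac{7 i e^{- 2 \omega}}{4}
  F(ω) = -2πi·ΣRes = \frac{7 \pi e^{- 2 \omega}}{2}

Case ω < 0 (upper half-plane, counterclockwise contour ⇒ F(ω) = +2πi·ΣRes):
  Res_{z = 2 i} g(z) = - \frac{7 i e^{2 \omega}}{4}
  F(ω) = 2πi·ΣRes = \frac{7 \pi e^{2 \omega}}{2}

Both cases combine into a single formula in |ω|:

F(ω) = \frac{7 \pi e^{- 2 \left|{\omega}\right|}}{2}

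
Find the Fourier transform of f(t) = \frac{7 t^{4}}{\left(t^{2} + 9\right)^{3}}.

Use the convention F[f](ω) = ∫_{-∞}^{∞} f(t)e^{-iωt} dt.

F(ω) = \frac{7 \pi \left(3 \omega^{2} - 5 \left|{\omega}\right| + 1\right) e^{- 3 \left|{\omega}\right|}}{8}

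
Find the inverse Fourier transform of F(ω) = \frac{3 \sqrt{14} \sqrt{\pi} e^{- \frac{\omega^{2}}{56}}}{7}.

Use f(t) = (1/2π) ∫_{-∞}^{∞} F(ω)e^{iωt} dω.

f(t) = 6 e^{- 14 t^{2}}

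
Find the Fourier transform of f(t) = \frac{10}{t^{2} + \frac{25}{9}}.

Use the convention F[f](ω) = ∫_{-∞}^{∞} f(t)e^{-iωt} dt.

F(ω) = 6 \pi e^{- \frac{5 \left|{\omega}\right|}{3}}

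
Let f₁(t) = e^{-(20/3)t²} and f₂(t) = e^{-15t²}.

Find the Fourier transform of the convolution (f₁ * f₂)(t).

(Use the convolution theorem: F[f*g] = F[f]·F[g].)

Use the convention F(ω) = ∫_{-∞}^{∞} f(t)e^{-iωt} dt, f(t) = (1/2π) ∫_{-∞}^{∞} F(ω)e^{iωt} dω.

F[f₁*f₂](ω) = \frac{\pi e^{- \frac{13 \omega^{2}}{240}}}{10}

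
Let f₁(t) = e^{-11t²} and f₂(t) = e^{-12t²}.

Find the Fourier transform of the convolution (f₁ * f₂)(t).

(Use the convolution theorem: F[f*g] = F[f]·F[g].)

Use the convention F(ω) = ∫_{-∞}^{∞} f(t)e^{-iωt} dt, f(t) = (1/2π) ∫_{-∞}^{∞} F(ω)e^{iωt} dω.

F[f₁*f₂](ω) = \frac{\sqrt{33} \pi e^{- \frac{23 \omega^{2}}{528}}}{66}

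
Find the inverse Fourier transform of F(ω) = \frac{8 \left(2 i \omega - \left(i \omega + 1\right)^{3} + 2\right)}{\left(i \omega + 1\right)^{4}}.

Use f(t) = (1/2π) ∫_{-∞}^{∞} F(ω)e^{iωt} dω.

f(t) = 8 \left(t^{2} - 1\right) e^{- t} u\left(t\right)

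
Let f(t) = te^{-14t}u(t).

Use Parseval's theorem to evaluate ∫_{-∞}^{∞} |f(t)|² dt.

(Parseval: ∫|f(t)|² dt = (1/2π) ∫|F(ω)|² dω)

∫|f(t)|² dt = \frac{1}{10976}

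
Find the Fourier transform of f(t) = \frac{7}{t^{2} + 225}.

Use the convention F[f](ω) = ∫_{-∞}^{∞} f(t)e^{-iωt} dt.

F(ω) = \frac{7 \pi e^{- 15 \left|{\omega}\right|}}{15}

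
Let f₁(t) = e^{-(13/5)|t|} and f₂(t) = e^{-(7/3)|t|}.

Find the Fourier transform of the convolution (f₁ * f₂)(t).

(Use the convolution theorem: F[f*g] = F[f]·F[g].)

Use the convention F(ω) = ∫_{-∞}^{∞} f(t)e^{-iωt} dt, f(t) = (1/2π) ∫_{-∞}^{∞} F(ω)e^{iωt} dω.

F[f₁*f₂](ω) = \frac{5460}{225 \omega^{4} + 2746 \omega^{2} + 8281}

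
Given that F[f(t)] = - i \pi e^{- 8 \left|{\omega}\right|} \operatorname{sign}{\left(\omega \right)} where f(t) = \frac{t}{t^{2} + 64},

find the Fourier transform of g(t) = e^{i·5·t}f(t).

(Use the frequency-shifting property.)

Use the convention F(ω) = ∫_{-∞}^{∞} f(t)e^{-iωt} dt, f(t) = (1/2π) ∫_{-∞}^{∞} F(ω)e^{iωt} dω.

F[g](ω) = - i \pi e^{- 8 \left|{\omega - 5}\right|} \operatorname{sign}{\left(\omega - 5 \right)}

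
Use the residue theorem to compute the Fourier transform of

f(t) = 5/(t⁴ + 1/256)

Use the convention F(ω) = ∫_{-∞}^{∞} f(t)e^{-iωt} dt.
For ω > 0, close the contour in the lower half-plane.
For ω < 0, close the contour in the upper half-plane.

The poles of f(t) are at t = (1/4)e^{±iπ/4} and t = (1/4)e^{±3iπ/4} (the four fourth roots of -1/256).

Let g(z) = f(z)e^{-iωz}; for large |z| the factor e^{-iωz} decays in the lower half-plane when ω > 0 and in the upper half-plane when ω < 0.

Case ω > 0 (lower half-plane, clockwise contour ⇒ F(ω) = -2πi·ΣRes):
  Res_{z = - \frac{\sqrt{2}}{8} - \frac{\sqrt{2} i}{8}} g(z) = \sqrt{2} \left(40 + 40 i\right) e^{\frac{\sqrt{2} \omega \left(-1 + i\right)}{8}}
  Res_{z = \frac{\sqrt{2}}{8} - \frac{\sqrt{2} i}{8}} g(z) = \sqrt{2} \left(-40 + 40 i\right) e^{- \frac{\sqrt{2} \omega \left(1 + i\right)}{8}}
  F(ω) = -2πi·ΣRes = 80 \sqrt{2} \pi \left(\left(1 - i\right) e^{\frac{\sqrt{2} i \omega}{4}} + 1 + i\right) e^{- \frac{\sqrt{2} \omega \left(1 + i\right)}{8}} = 320 \pi e^{- \frac{\sqrt{2} \omega}{8}} \sin{\left(\frac{\sqrt{2} \omega}{8} + \frac{\pi}{4} \right)}

Case ω < 0 (upper half-plane, counterclockwise contour ⇒ F(ω) = +2πi·ΣRes):
  Res_{z = \frac{\sqrt{2}}{8} + \frac{\sqrt{2} i}{8}} g(z) = \sqrt{2} \left(-40 - 40 i\right) e^{\frac{\sqrt{2} \omega \left(1 - i\right)}{8}}
  Res_{z = - \frac{\sqrt{2}}{8} + \frac{\sqrt{2} i}{8}} g(z) = \sqrt{2} \left(40 - 40 i\right) e^{\frac{\sqrt{2} \omega \left(1 + i\right)}{8}}
  F(ω) = 2πi·ΣRes = - 80 \sqrt{2} i \pi \left(\left(1 + i\right) e^{\frac{\sqrt{2} \omega \left(1 - i\right)}{8}} - \left(1 - i\right) e^{\frac{\sqrt{2} \omega \left(1 + i\right)}{8}}\right) = 320 \pi e^{\frac{\sqrt{2} \omega}{8}} \cos{\left(\frac{\sqrt{2} \omega}{8} + \frac{\pi}{4} \right)}

Both cases combine into a single formula in |ω|:

F(ω) = 320 \pi e^{- \frac{\sqrt{2} \left|{\omega}\right|}{8}} \sin{\left(\frac{\sqrt{2} \left|{\omega}\right|}{8} + \frac{\pi}{4} \right)}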